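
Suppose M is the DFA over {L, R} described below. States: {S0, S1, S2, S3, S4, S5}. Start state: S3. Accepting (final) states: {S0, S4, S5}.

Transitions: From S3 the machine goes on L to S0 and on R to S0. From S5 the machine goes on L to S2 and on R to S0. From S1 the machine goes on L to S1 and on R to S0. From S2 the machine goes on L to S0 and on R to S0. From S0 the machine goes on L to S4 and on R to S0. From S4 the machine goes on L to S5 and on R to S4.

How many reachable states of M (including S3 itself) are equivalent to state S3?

States {S1} cannot be reached from the start state, so discard them.
P0 = {S0,S4,S5} | {S2,S3}.
On input L, block {S0,S4,S5} splits into {S0,S4} and {S5}.
On input L, block {S0,S4} splits into {S0} and {S4}.
The partition is now stable with 4 blocks: {S0} | {S2,S3} | {S5} | {S4}.
State S3 belongs to the block {S2,S3}, which has 2 states.

2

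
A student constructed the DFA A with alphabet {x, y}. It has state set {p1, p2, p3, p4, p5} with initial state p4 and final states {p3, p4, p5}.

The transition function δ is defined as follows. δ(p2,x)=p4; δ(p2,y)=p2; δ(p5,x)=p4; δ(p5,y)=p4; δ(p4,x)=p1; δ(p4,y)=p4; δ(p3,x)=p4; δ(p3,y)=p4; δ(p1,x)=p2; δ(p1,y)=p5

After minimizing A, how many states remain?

4

First remove the unreachable states {p3}; 4 states remain.
Initial partition by acceptance: {p4,p5} | {p1,p2}.
Refine {p4,p5} on symbol x: members go to different blocks, giving {p4} and {p5}.
On input x, block {p1,p2} splits into {p1} and {p2}.
No further refinement is possible. Final partition (4 blocks): {p4} | {p1} | {p5} | {p2}.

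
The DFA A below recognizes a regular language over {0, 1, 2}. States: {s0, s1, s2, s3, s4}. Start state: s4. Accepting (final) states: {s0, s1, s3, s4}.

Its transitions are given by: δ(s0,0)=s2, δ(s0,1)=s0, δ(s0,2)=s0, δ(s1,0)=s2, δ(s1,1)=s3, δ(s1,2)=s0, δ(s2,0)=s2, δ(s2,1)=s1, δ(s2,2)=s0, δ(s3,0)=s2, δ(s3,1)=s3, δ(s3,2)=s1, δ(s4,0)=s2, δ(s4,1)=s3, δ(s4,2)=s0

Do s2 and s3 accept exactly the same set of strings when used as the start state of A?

No

All states are reachable from the start state.
Initial partition by acceptance: {s0,s1,s3,s4} | {s2}.
No further refinement is possible. Final partition (2 blocks): {s0,s1,s3,s4} | {s2}.
s2 and s3 end up in different blocks, so they are distinguishable. For instance, the string 'ε' is accepted from only s3.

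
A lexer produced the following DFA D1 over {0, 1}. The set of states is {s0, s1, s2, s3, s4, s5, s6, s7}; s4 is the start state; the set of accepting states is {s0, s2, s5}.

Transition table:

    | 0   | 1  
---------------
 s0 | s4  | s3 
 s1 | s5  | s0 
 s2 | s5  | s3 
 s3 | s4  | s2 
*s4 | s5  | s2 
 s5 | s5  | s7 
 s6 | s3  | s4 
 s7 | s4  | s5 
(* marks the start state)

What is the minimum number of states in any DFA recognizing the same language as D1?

Reachable states from the start: {s2,s3,s4,s5,s7}. Unreachable: {s0,s1,s6} — drop them.
P0 = {s2,s5} | {s3,s4,s7}.
On input 0, block {s3,s4,s7} splits into {s3,s7} and {s4}.
The partition is now stable with 3 blocks: {s2,s5} | {s3,s7} | {s4}.

3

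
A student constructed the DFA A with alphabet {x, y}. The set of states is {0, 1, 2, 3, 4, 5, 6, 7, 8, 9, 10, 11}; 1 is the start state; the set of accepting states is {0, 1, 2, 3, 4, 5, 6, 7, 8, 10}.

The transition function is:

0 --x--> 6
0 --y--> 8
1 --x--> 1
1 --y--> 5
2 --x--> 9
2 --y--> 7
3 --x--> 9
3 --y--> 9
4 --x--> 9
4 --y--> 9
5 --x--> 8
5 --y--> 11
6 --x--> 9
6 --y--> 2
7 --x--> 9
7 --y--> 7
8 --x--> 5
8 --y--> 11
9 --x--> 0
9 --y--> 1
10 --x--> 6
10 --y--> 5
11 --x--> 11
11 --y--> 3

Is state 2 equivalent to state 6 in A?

Reachable states from the start: {0,1,2,3,5,6,7,8,9,11}. Unreachable: {4,10} — drop them.
Start with accepting vs non-accepting: {0,1,2,3,5,6,7,8} | {9,11}.
Refine {0,1,2,3,5,6,7,8} on symbol x: members go to different blocks, giving {0,1,5,8} and {2,3,6,7}.
Split {0,1,5,8} by δ(·,x) → {1,5,8} and {0}.
Split {1,5,8} by δ(·,y) → {5,8} and {1}.
Split {9,11} by δ(·,x) → {9} and {11}.
Refine {2,3,6,7} on symbol y: members go to different blocks, giving {2,6,7} and {3}.
No further refinement is possible. Final partition (7 blocks): {5,8} | {9} | {2,6,7} | {0} | {1} | {11} | {3}.
2 and 6 lie in the same block of the stable partition, so they are equivalent — no string distinguishes them.

Yes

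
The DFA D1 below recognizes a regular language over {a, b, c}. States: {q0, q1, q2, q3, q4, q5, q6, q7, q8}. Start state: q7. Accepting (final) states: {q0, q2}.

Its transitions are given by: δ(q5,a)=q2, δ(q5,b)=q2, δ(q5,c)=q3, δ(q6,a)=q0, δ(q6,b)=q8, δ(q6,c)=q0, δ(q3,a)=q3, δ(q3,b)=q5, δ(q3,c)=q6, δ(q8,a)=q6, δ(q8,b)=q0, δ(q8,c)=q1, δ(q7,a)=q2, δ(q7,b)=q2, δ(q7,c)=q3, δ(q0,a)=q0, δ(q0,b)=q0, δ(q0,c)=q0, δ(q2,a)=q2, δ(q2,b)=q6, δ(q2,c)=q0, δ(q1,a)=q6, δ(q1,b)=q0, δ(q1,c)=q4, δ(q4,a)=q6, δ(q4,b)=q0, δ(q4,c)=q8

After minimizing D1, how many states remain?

6

Initial partition by acceptance: {q0,q2} | {q1,q3,q4,q5,q6,q7,q8}.
Refine {q0,q2} on symbol b: members go to different blocks, giving {q0} and {q2}.
Refine {q1,q3,q4,q5,q6,q7,q8} on symbol a: members go to different blocks, giving {q1,q3,q4,q8} and {q5,q7} and {q6}.
On input a, block {q1,q3,q4,q8} splits into {q1,q4,q8} and {q3}.
Stable partition: {q0} | {q1,q4,q8} | {q2} | {q5,q7} | {q6} | {q3} — 6 equivalence classes.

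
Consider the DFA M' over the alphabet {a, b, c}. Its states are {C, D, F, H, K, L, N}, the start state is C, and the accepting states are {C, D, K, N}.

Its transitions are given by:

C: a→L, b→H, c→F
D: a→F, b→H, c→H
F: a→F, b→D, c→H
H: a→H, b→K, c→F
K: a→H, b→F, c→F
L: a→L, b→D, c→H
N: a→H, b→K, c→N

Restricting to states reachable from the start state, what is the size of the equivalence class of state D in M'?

3

Reachable states from the start: {C,D,F,H,K,L}. Unreachable: {N} — drop them.
Initial partition by acceptance: {C,D,K} | {F,H,L}.
No further refinement is possible. Final partition (2 blocks): {C,D,K} | {F,H,L}.
State D belongs to the block {C,D,K}, which has 3 states.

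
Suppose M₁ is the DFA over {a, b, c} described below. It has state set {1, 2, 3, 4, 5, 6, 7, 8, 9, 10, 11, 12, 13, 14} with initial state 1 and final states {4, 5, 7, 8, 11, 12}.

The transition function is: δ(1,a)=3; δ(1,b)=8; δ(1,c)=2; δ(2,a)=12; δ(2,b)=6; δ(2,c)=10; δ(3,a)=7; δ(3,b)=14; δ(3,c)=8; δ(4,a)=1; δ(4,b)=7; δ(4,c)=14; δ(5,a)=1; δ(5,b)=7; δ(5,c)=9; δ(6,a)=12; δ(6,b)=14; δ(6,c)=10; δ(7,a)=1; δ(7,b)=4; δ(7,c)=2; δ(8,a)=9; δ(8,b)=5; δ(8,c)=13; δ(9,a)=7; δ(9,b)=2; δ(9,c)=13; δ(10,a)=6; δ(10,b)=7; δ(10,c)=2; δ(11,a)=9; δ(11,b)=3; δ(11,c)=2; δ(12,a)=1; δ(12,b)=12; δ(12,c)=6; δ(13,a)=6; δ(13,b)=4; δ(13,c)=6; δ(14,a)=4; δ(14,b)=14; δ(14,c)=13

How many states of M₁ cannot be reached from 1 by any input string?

Starting at 1 and following transitions, the reachable set is {1, 2, 3, 4, 5, 6, 7, 8, 9, 10, 12, 13, 14}. That leaves 11 unreachable — 1 in total.

1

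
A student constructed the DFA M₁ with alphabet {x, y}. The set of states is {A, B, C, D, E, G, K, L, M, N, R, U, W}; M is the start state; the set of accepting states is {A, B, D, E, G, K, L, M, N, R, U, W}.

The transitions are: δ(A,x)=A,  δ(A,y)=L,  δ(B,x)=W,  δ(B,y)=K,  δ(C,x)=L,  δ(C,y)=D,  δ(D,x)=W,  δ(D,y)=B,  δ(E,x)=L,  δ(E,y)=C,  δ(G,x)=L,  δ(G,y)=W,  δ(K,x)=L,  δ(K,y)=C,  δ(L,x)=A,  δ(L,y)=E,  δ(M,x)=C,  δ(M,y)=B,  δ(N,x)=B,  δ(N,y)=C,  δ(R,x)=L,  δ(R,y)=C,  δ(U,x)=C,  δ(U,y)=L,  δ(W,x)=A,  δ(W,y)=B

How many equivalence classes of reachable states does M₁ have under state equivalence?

Reachable states from the start: {A,B,C,D,E,K,L,M,W}. Unreachable: {G,N,R,U} — drop them.
P0 = {A,B,D,E,K,L,M,W} | {C}.
Split {A,B,D,E,K,L,M,W} by δ(·,x) → {A,B,D,E,K,L,W} and {M}.
Split {A,B,D,E,K,L,W} by δ(·,y) → {A,B,D,L,W} and {E,K}.
On input y, block {A,B,D,L,W} splits into {A,D,W} and {B,L}.
The partition is now stable with 5 blocks: {A,D,W} | {C} | {M} | {E,K} | {B,L}.

5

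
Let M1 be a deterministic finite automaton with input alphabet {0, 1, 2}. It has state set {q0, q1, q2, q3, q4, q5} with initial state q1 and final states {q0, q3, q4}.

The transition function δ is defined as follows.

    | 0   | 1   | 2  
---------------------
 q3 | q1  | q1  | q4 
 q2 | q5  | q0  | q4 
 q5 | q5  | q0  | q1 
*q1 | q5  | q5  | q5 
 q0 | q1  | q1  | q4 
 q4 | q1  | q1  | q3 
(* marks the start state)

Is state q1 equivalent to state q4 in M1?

Reachable states from the start: {q0,q1,q3,q4,q5}. Unreachable: {q2} — drop them.
Start with accepting vs non-accepting: {q0,q3,q4} | {q1,q5}.
Refine {q1,q5} on symbol 1: members go to different blocks, giving {q1} and {q5}.
The partition is now stable with 3 blocks: {q0,q3,q4} | {q1} | {q5}.
q1 and q4 end up in different blocks, so they are distinguishable. For instance, the string 'ε' is accepted from only q4.

No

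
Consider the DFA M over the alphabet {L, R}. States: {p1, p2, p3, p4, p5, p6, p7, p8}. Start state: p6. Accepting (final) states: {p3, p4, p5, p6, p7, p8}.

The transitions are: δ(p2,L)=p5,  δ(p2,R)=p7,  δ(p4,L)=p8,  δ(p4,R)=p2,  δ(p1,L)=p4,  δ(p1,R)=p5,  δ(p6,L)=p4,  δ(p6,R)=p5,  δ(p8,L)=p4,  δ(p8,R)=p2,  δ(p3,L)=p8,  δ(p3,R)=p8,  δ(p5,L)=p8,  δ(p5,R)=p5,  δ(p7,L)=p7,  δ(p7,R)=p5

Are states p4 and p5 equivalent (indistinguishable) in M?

States {p1,p3} cannot be reached from the start state, so discard them.
Initial partition by acceptance: {p4,p5,p6,p7,p8} | {p2}.
Split {p4,p5,p6,p7,p8} by δ(·,R) → {p5,p6,p7} and {p4,p8}.
On input L, block {p5,p6,p7} splits into {p5,p6} and {p7}.
No further refinement is possible. Final partition (4 blocks): {p5,p6} | {p2} | {p4,p8} | {p7}.
p4 and p5 end up in different blocks, so they are distinguishable. For instance, the string 'R' is accepted from only p5.

No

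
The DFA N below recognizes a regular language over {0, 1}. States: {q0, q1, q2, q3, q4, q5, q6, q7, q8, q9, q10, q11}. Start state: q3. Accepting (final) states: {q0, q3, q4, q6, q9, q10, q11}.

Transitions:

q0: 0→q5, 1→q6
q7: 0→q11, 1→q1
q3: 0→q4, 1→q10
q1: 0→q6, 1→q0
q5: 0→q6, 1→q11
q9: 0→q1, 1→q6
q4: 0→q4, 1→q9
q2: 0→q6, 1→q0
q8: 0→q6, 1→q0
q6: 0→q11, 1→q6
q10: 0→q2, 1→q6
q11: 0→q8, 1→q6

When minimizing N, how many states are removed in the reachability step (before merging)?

1

Starting at q3 and following transitions, the reachable set is {q0, q1, q2, q3, q4, q5, q6, q8, q9, q10, q11}. That leaves q7 unreachable — 1 in total.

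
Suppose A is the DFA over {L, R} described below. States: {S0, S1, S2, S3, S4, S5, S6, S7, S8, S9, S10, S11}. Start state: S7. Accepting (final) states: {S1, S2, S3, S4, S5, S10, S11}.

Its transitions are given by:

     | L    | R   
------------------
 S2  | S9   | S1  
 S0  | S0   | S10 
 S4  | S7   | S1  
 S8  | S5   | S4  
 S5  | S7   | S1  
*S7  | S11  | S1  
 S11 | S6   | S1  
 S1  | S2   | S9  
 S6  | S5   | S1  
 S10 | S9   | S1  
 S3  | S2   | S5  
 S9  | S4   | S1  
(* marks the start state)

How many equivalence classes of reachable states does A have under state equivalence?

3

States {S0,S3,S8,S10} cannot be reached from the start state, so discard them.
Start with accepting vs non-accepting: {S1,S2,S4,S5,S11} | {S6,S7,S9}.
Split {S1,S2,S4,S5,S11} by δ(·,L) → {S2,S4,S5,S11} and {S1}.
The partition is now stable with 3 blocks: {S2,S4,S5,S11} | {S6,S7,S9} | {S1}.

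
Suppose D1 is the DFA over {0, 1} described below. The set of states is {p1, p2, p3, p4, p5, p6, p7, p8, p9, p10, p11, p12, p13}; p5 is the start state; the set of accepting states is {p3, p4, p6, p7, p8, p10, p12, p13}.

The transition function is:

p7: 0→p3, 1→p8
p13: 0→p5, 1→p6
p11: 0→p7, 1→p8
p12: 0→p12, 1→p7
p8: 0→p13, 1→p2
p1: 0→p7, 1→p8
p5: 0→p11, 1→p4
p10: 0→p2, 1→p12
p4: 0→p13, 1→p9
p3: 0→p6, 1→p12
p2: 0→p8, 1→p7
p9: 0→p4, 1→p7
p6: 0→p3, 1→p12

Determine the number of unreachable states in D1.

Starting at p5 and following transitions, the reachable set is {p2, p3, p4, p5, p6, p7, p8, p9, p11, p12, p13}. That leaves p1, p10 unreachable — 2 in total.

2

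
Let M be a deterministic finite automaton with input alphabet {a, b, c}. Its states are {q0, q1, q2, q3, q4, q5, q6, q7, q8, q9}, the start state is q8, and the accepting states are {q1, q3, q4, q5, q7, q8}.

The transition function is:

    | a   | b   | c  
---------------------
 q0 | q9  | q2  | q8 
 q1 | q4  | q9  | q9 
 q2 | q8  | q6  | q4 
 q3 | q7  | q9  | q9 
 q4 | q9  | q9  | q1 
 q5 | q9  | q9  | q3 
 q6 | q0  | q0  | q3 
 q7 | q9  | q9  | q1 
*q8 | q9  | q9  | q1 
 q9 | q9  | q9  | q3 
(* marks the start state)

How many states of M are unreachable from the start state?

Starting at q8 and following transitions, the reachable set is {q1, q3, q4, q7, q8, q9}. That leaves q0, q2, q5, q6 unreachable — 4 in total.

4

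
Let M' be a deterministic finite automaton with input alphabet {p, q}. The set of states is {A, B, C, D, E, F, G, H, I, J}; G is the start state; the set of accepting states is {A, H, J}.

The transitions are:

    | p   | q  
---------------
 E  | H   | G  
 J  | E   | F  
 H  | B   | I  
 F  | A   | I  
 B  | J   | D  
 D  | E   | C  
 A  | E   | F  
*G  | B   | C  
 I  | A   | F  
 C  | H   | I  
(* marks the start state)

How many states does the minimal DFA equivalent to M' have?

All states are reachable from the start state.
P0 = {A,H,J} | {B,C,D,E,F,G,I}.
On input p, block {B,C,D,E,F,G,I} splits into {B,C,E,F,I} and {D,G}.
Split {B,C,E,F,I} by δ(·,q) → {C,F,I} and {B,E}.
The partition is now stable with 4 blocks: {A,H,J} | {C,F,I} | {D,G} | {B,E}.

4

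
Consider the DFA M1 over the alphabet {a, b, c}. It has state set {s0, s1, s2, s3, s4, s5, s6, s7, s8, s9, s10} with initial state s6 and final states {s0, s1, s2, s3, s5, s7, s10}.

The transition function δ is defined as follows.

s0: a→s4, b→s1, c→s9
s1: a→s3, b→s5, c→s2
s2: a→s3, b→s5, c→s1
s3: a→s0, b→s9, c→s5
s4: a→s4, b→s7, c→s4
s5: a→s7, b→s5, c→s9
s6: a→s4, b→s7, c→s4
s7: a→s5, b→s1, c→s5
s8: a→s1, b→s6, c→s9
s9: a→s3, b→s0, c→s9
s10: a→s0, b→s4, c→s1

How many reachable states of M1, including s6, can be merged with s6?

First remove the unreachable states {s8,s10}; 9 states remain.
P0 = {s0,s1,s2,s3,s5,s7} | {s4,s6,s9}.
On input a, block {s0,s1,s2,s3,s5,s7} splits into {s1,s2,s3,s5,s7} and {s0}.
Refine {s1,s2,s3,s5,s7} on symbol a: members go to different blocks, giving {s1,s2,s5,s7} and {s3}.
Split {s1,s2,s5,s7} by δ(·,a) → {s1,s2} and {s5,s7}.
Split {s4,s6,s9} by δ(·,a) → {s4,s6} and {s9}.
On input b, block {s5,s7} splits into {s5} and {s7}.
No further refinement is possible. Final partition (7 blocks): {s1,s2} | {s4,s6} | {s0} | {s3} | {s5} | {s9} | {s7}.
State s6 belongs to the block {s4,s6}, which has 2 states.

2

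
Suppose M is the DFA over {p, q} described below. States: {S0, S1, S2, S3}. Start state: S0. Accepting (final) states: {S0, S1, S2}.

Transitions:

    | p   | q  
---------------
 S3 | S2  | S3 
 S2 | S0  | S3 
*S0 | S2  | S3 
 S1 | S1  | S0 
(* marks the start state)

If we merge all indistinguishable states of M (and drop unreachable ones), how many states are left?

2

States {S1} cannot be reached from the start state, so discard them.
Initial partition by acceptance: {S0,S2} | {S3}.
Stable partition: {S0,S2} | {S3} — 2 equivalence classes.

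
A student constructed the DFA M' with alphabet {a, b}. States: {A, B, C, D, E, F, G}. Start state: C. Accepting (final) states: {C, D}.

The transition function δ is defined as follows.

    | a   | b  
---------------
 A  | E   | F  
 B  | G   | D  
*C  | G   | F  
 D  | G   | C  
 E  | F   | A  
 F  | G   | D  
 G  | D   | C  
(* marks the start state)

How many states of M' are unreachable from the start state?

3

BFS from C reaches {C, D, F, G}; the 3 state(s) A, B, E are never visited.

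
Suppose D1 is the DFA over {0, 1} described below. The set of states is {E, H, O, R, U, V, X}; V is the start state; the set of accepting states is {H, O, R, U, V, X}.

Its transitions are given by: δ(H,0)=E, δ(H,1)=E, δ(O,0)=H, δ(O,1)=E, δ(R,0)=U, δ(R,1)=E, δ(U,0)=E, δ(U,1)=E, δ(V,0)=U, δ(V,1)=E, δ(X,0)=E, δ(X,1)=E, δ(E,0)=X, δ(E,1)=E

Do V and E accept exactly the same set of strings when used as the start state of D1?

No

States {H,O,R} cannot be reached from the start state, so discard them.
Initial partition by acceptance: {U,V,X} | {E}.
Refine {U,V,X} on symbol 0: members go to different blocks, giving {U,X} and {V}.
The partition is now stable with 3 blocks: {U,X} | {E} | {V}.
V and E end up in different blocks, so they are distinguishable. For instance, the string 'ε' is accepted from only V.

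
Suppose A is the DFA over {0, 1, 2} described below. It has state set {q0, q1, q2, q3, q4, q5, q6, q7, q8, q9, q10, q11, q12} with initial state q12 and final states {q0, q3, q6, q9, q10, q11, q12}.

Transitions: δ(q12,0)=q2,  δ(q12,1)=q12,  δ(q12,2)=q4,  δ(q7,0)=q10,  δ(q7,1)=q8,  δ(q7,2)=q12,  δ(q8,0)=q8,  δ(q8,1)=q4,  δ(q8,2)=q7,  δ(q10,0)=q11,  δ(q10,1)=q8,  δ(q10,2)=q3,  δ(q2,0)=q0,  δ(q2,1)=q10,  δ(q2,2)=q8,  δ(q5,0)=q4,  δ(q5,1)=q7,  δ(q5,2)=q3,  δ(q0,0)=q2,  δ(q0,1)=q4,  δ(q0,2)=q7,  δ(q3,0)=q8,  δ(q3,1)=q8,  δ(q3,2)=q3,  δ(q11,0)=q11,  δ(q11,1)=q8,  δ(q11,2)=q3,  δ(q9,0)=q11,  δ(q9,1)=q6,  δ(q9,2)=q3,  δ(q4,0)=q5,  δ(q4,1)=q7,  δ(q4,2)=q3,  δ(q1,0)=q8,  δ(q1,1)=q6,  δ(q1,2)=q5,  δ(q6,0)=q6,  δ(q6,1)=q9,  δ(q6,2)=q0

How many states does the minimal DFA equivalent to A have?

Reachable states from the start: {q0,q2,q3,q4,q5,q7,q8,q10,q11,q12}. Unreachable: {q1,q6,q9} — drop them.
Initial partition by acceptance: {q0,q3,q10,q11,q12} | {q2,q4,q5,q7,q8}.
On input 0, block {q0,q3,q10,q11,q12} splits into {q0,q3,q12} and {q10,q11}.
On input 1, block {q0,q3,q12} splits into {q0,q3} and {q12}.
Refine {q0,q3} on symbol 2: members go to different blocks, giving {q0} and {q3}.
Split {q2,q4,q5,q7,q8} by δ(·,0) → {q4,q5,q8} and {q2} and {q7}.
Refine {q4,q5,q8} on symbol 1: members go to different blocks, giving {q4,q5} and {q8}.
Stable partition: {q0} | {q4,q5} | {q10,q11} | {q12} | {q3} | {q2} | {q7} | {q8} — 8 equivalence classes.

8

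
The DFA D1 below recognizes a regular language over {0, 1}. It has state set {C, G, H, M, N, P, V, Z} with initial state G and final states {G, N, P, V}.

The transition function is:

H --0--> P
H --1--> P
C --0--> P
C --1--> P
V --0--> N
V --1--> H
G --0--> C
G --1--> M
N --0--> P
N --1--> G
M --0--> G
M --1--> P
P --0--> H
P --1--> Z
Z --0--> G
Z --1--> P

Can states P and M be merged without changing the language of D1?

No

First remove the unreachable states {N,V}; 6 states remain.
Initial partition by acceptance: {G,P} | {C,H,M,Z}.
Stable partition: {G,P} | {C,H,M,Z} — 2 equivalence classes.
P and M end up in different blocks, so they are distinguishable. For instance, the string 'ε' is accepted from only P.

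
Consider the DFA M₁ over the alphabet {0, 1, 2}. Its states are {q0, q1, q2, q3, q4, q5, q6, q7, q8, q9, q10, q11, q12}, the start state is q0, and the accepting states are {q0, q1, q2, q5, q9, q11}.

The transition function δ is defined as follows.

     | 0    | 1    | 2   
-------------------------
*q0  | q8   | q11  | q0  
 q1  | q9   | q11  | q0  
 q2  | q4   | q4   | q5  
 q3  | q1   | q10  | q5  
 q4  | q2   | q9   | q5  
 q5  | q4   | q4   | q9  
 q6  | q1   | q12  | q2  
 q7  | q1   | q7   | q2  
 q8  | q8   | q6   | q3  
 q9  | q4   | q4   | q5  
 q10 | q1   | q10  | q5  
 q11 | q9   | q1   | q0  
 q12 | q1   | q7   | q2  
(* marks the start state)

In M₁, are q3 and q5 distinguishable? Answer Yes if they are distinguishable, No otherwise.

Yes

All states are reachable from the start state.
Start with accepting vs non-accepting: {q0,q1,q2,q5,q9,q11} | {q3,q4,q6,q7,q8,q10,q12}.
Split {q0,q1,q2,q5,q9,q11} by δ(·,0) → {q0,q2,q5,q9} and {q1,q11}.
Refine {q0,q2,q5,q9} on symbol 1: members go to different blocks, giving {q2,q5,q9} and {q0}.
On input 0, block {q3,q4,q6,q7,q8,q10,q12} splits into {q3,q6,q7,q10,q12} and {q4} and {q8}.
Stable partition: {q2,q5,q9} | {q3,q6,q7,q10,q12} | {q1,q11} | {q0} | {q4} | {q8} — 6 equivalence classes.
q3 and q5 end up in different blocks, so they are distinguishable. For instance, the string 'ε' is accepted from only q5.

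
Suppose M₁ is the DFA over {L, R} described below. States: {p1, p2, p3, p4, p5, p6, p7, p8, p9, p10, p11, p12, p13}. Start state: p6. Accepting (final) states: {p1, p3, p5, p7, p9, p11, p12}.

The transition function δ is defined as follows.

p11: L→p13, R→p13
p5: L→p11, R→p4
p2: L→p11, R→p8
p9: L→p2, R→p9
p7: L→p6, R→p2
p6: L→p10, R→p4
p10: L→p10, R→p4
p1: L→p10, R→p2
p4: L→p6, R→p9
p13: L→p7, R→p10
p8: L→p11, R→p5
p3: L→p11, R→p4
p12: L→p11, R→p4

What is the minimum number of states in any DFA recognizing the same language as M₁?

Reachable states from the start: {p2,p4,p5,p6,p7,p8,p9,p10,p11,p13}. Unreachable: {p1,p3,p12} — drop them.
P0 = {p5,p7,p9,p11} | {p2,p4,p6,p8,p10,p13}.
Refine {p5,p7,p9,p11} on symbol L: members go to different blocks, giving {p7,p9,p11} and {p5}.
Split {p7,p9,p11} by δ(·,R) → {p7,p11} and {p9}.
Split {p2,p4,p6,p8,p10,p13} by δ(·,L) → {p2,p8,p13} and {p4,p6,p10}.
Split {p7,p11} by δ(·,L) → {p7} and {p11}.
On input L, block {p2,p8,p13} splits into {p2,p8} and {p13}.
On input R, block {p2,p8} splits into {p2} and {p8}.
Refine {p4,p6,p10} on symbol R: members go to different blocks, giving {p6,p10} and {p4}.
No further refinement is possible. Final partition (9 blocks): {p7} | {p2} | {p5} | {p9} | {p6,p10} | {p11} | {p13} | {p8} | {p4}.

9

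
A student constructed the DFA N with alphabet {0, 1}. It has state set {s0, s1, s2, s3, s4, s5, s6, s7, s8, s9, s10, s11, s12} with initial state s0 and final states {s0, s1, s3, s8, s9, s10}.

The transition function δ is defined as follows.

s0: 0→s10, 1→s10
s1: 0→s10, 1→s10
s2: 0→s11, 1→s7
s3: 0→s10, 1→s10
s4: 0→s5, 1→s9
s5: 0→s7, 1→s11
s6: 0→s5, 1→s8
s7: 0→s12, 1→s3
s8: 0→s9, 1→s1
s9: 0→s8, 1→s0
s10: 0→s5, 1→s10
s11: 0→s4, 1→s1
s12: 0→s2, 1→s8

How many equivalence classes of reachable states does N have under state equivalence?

States {s6} cannot be reached from the start state, so discard them.
P0 = {s0,s1,s3,s8,s9,s10} | {s2,s4,s5,s7,s11,s12}.
On input 0, block {s0,s1,s3,s8,s9,s10} splits into {s0,s1,s3,s8,s9} and {s10}.
Refine {s0,s1,s3,s8,s9} on symbol 0: members go to different blocks, giving {s0,s1,s3} and {s8,s9}.
On input 1, block {s2,s4,s5,s7,s11,s12} splits into {s2,s5} and {s4,s12} and {s7,s11}.
No further refinement is possible. Final partition (6 blocks): {s0,s1,s3} | {s2,s5} | {s10} | {s8,s9} | {s4,s12} | {s7,s11}.

6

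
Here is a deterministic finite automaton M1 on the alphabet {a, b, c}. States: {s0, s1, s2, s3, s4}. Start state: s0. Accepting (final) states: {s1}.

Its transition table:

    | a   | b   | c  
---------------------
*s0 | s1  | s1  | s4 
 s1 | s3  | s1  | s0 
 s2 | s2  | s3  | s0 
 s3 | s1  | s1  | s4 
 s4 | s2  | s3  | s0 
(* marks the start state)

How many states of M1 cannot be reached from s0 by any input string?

A breadth-first search from the start state visits every state.

0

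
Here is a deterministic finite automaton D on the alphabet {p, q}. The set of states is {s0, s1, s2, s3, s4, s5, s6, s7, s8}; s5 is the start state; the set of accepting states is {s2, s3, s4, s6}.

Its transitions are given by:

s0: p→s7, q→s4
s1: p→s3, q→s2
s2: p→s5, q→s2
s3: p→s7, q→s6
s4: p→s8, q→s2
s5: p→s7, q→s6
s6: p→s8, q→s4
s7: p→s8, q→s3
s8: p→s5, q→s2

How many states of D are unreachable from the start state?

Starting at s5 and following transitions, the reachable set is {s2, s3, s4, s5, s6, s7, s8}. That leaves s0, s1 unreachable — 2 in total.

2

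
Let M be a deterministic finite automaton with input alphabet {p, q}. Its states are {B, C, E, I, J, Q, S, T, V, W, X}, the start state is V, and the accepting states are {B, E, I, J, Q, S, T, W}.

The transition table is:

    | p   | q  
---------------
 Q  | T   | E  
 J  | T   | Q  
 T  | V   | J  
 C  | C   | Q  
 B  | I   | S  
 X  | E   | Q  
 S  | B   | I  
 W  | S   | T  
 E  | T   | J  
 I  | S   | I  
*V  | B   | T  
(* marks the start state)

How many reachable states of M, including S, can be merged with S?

3

First remove the unreachable states {C,W,X}; 8 states remain.
P0 = {B,E,I,J,Q,S,T} | {V}.
Split {B,E,I,J,Q,S,T} by δ(·,p) → {B,E,I,J,Q,S} and {T}.
On input p, block {B,E,I,J,Q,S} splits into {E,J,Q} and {B,I,S}.
The partition is now stable with 4 blocks: {E,J,Q} | {V} | {T} | {B,I,S}.
The equivalence class containing S is {B,I,S}, of size 3.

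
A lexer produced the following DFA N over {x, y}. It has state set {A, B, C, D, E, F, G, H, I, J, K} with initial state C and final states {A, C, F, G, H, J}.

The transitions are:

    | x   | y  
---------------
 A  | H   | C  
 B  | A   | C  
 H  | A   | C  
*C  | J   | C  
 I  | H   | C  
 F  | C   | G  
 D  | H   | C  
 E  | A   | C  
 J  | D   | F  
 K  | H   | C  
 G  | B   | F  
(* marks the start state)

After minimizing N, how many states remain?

5

States {E,I,K} cannot be reached from the start state, so discard them.
P0 = {A,C,F,G,H,J} | {B,D}.
On input x, block {A,C,F,G,H,J} splits into {A,C,F,H} and {G,J}.
On input x, block {A,C,F,H} splits into {A,F,H} and {C}.
Refine {A,F,H} on symbol x: members go to different blocks, giving {A,H} and {F}.
Stable partition: {A,H} | {B,D} | {G,J} | {C} | {F} — 5 equivalence classes.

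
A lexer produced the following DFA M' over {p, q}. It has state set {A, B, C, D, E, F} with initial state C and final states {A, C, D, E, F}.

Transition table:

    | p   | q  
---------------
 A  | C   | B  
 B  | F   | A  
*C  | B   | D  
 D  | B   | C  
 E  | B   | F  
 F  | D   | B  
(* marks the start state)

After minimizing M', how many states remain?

3

States {E} cannot be reached from the start state, so discard them.
P0 = {A,C,D,F} | {B}.
Split {A,C,D,F} by δ(·,p) → {A,F} and {C,D}.
The partition is now stable with 3 blocks: {A,F} | {B} | {C,D}.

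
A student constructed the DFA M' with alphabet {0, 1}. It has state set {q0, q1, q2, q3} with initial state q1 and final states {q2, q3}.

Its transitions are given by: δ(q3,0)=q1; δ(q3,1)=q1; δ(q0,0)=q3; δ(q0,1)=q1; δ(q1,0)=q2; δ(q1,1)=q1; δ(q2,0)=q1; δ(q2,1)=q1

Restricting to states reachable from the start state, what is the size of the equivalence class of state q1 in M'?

First remove the unreachable states {q0,q3}; 2 states remain.
P0 = {q2} | {q1}.
The partition is now stable with 2 blocks: {q2} | {q1}.
State q1 belongs to the block {q1}, which has 1 states.

1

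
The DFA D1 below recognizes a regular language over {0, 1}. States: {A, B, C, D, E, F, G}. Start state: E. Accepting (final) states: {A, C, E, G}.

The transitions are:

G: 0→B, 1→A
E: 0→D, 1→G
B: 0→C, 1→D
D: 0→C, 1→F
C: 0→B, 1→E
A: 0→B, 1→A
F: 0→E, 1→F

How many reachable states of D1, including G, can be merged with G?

All states are reachable from the start state.
Start with accepting vs non-accepting: {A,C,E,G} | {B,D,F}.
The partition is now stable with 2 blocks: {A,C,E,G} | {B,D,F}.
State G belongs to the block {A,C,E,G}, which has 4 states.

4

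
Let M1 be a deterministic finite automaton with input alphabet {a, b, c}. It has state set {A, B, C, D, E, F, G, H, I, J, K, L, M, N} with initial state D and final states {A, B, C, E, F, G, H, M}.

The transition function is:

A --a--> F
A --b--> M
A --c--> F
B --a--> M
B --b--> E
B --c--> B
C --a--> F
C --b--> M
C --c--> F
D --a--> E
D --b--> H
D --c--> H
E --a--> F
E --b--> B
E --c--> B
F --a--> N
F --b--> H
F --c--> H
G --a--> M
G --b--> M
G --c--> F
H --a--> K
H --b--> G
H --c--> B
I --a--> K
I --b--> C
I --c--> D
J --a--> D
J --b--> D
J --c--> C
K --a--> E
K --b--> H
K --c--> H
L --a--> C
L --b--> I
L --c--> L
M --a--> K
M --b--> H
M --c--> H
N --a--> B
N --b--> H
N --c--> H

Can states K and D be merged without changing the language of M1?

States {A,C,I,J,L} cannot be reached from the start state, so discard them.
P0 = {B,E,F,G,H,M} | {D,K,N}.
Split {B,E,F,G,H,M} by δ(·,a) → {B,E,G} and {F,H,M}.
Split {B,E,G} by δ(·,b) → {B,E} and {G}.
Split {F,H,M} by δ(·,b) → {F,M} and {H}.
Stable partition: {B,E} | {D,K,N} | {F,M} | {G} | {H} — 5 equivalence classes.
K and D lie in the same block of the stable partition, so they are equivalent — no string distinguishes them.

Yes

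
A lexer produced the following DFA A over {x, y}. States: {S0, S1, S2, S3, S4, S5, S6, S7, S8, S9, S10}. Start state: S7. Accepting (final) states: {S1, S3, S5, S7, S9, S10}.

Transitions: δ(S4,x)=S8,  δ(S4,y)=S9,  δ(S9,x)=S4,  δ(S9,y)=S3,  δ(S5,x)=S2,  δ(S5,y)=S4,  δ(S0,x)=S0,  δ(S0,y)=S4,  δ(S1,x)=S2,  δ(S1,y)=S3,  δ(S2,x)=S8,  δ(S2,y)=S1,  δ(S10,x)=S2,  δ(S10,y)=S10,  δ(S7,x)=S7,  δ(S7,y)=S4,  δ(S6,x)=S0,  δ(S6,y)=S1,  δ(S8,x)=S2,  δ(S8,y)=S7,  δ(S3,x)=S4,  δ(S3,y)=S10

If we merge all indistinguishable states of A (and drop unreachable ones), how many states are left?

4

First remove the unreachable states {S0,S5,S6}; 8 states remain.
Initial partition by acceptance: {S1,S3,S7,S9,S10} | {S2,S4,S8}.
Split {S1,S3,S7,S9,S10} by δ(·,x) → {S1,S3,S9,S10} and {S7}.
Split {S2,S4,S8} by δ(·,y) → {S2,S4} and {S8}.
Stable partition: {S1,S3,S9,S10} | {S2,S4} | {S7} | {S8} — 4 equivalence classes.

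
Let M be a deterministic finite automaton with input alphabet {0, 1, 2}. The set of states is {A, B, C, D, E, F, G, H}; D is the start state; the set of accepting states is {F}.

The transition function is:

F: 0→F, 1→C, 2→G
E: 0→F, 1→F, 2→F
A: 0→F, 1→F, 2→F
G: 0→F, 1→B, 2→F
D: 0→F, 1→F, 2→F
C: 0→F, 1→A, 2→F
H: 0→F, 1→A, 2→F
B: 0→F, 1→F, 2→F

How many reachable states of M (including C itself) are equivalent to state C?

First remove the unreachable states {E,H}; 6 states remain.
Initial partition by acceptance: {F} | {A,B,C,D,G}.
On input 1, block {A,B,C,D,G} splits into {A,B,D} and {C,G}.
Stable partition: {F} | {A,B,D} | {C,G} — 3 equivalence classes.
State C belongs to the block {C,G}, which has 2 states.

2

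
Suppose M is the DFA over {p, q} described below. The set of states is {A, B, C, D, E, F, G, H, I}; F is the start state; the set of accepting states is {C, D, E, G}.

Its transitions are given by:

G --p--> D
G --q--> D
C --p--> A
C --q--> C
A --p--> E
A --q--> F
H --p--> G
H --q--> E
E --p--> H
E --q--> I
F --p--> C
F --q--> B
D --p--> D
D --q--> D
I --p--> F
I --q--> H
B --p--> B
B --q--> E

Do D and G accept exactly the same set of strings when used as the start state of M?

All states are reachable from the start state.
P0 = {C,D,E,G} | {A,B,F,H,I}.
On input p, block {C,D,E,G} splits into {C,E} and {D,G}.
On input q, block {C,E} splits into {C} and {E}.
Refine {A,B,F,H,I} on symbol p: members go to different blocks, giving {B,I} and {A} and {F} and {H}.
Refine {B,I} on symbol p: members go to different blocks, giving {B} and {I}.
No further refinement is possible. Final partition (8 blocks): {C} | {B} | {D,G} | {E} | {A} | {F} | {H} | {I}.
D and G lie in the same block of the stable partition, so they are equivalent — no string distinguishes them.

Yes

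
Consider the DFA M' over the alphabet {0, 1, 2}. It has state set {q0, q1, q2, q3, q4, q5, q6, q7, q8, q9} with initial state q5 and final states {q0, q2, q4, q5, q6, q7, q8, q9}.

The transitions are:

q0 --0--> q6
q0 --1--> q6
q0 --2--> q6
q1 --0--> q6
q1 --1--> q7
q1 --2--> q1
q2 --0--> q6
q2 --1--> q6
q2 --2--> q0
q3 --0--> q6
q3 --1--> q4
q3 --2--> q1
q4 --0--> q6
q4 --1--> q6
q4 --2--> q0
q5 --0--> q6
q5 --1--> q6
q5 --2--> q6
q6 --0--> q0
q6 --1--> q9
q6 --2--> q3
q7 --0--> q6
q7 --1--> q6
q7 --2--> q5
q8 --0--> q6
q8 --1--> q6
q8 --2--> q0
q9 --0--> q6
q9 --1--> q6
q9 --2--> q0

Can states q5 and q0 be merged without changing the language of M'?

First remove the unreachable states {q2,q8}; 8 states remain.
P0 = {q0,q4,q5,q6,q7,q9} | {q1,q3}.
Refine {q0,q4,q5,q6,q7,q9} on symbol 2: members go to different blocks, giving {q0,q4,q5,q7,q9} and {q6}.
Split {q0,q4,q5,q7,q9} by δ(·,2) → {q4,q7,q9} and {q0,q5}.
No further refinement is possible. Final partition (4 blocks): {q4,q7,q9} | {q1,q3} | {q6} | {q0,q5}.
q5 and q0 lie in the same block of the stable partition, so they are equivalent — no string distinguishes them.

Yes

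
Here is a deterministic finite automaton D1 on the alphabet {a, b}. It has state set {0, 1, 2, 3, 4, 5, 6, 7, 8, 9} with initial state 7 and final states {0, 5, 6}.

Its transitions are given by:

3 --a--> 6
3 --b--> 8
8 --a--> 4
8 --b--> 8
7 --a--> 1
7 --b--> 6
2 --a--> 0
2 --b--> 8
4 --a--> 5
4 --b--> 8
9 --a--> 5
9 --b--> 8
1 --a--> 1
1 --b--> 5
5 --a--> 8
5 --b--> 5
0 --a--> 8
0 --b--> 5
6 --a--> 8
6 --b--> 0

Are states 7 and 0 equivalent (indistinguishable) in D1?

Reachable states from the start: {0,1,4,5,6,7,8}. Unreachable: {2,3,9} — drop them.
P0 = {0,5,6} | {1,4,7,8}.
On input a, block {1,4,7,8} splits into {1,7,8} and {4}.
On input a, block {1,7,8} splits into {1,7} and {8}.
Stable partition: {0,5,6} | {1,7} | {4} | {8} — 4 equivalence classes.
7 and 0 end up in different blocks, so they are distinguishable. For instance, the string 'ε' is accepted from only 0.

No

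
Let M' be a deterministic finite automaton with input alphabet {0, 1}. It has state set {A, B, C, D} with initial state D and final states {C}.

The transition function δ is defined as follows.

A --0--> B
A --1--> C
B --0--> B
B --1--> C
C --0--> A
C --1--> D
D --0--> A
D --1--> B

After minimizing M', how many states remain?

All states are reachable from the start state.
P0 = {C} | {A,B,D}.
Split {A,B,D} by δ(·,1) → {A,B} and {D}.
Stable partition: {C} | {A,B} | {D} — 3 equivalence classes.

3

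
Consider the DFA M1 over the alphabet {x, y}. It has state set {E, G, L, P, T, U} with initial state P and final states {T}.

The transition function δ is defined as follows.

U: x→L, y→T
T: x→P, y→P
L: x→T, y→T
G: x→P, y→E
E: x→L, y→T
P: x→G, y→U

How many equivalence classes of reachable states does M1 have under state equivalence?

All states are reachable from the start state.
Start with accepting vs non-accepting: {T} | {E,G,L,P,U}.
Refine {E,G,L,P,U} on symbol x: members go to different blocks, giving {E,G,P,U} and {L}.
On input x, block {E,G,P,U} splits into {G,P} and {E,U}.
The partition is now stable with 4 blocks: {T} | {G,P} | {L} | {E,U}.

4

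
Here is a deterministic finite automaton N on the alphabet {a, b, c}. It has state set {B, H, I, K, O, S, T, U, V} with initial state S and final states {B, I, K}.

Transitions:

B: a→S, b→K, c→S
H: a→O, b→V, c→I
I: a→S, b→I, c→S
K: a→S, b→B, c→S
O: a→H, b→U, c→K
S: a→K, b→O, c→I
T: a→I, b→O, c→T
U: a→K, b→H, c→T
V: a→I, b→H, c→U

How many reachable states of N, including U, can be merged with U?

3

Initial partition by acceptance: {B,I,K} | {H,O,S,T,U,V}.
Refine {H,O,S,T,U,V} on symbol a: members go to different blocks, giving {S,T,U,V} and {H,O}.
Refine {S,T,U,V} on symbol c: members go to different blocks, giving {T,U,V} and {S}.
No further refinement is possible. Final partition (4 blocks): {B,I,K} | {T,U,V} | {H,O} | {S}.
The equivalence class containing U is {T,U,V}, of size 3.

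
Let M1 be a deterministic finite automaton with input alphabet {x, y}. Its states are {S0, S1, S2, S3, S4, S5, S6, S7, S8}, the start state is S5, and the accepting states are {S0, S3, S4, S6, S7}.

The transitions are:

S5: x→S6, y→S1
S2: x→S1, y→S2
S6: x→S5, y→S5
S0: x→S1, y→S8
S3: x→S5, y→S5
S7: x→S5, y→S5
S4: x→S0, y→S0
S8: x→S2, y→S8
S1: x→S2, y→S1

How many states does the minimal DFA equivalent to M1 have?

First remove the unreachable states {S0,S3,S4,S7,S8}; 4 states remain.
Initial partition by acceptance: {S6} | {S1,S2,S5}.
Split {S1,S2,S5} by δ(·,x) → {S1,S2} and {S5}.
Stable partition: {S6} | {S1,S2} | {S5} — 3 equivalence classes.

3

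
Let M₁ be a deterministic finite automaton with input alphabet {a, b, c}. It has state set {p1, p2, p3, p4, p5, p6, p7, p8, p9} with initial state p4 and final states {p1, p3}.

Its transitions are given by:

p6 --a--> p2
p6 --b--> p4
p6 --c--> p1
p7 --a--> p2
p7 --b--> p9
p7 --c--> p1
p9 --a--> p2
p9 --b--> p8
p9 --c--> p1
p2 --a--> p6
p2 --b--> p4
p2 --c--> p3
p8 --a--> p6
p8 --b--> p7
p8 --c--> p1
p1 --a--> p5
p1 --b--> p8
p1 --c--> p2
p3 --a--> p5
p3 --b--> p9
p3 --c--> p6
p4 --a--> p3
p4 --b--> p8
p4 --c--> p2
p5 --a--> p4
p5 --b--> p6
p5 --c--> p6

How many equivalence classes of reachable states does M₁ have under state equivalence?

5

All states are reachable from the start state.
P0 = {p1,p3} | {p2,p4,p5,p6,p7,p8,p9}.
Split {p2,p4,p5,p6,p7,p8,p9} by δ(·,a) → {p2,p5,p6,p7,p8,p9} and {p4}.
On input a, block {p2,p5,p6,p7,p8,p9} splits into {p2,p6,p7,p8,p9} and {p5}.
Refine {p2,p6,p7,p8,p9} on symbol b: members go to different blocks, giving {p7,p8,p9} and {p2,p6}.
No further refinement is possible. Final partition (5 blocks): {p1,p3} | {p7,p8,p9} | {p4} | {p5} | {p2,p6}.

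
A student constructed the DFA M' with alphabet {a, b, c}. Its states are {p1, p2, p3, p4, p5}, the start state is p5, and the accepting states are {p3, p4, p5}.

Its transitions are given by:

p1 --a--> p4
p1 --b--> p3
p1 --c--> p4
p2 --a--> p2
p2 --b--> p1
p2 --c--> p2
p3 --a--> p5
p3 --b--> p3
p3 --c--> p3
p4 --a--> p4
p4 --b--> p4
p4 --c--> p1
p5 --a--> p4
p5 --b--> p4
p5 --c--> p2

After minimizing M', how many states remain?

All states are reachable from the start state.
Start with accepting vs non-accepting: {p3,p4,p5} | {p1,p2}.
Refine {p3,p4,p5} on symbol c: members go to different blocks, giving {p4,p5} and {p3}.
Split {p1,p2} by δ(·,a) → {p1} and {p2}.
Split {p4,p5} by δ(·,c) → {p4} and {p5}.
No further refinement is possible. Final partition (5 blocks): {p4} | {p1} | {p3} | {p2} | {p5}.

5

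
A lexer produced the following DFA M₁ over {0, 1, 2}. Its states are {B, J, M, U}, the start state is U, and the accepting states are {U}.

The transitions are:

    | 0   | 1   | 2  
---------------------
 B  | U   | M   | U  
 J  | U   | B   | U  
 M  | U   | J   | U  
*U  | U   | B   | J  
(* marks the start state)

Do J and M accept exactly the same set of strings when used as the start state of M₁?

Start with accepting vs non-accepting: {U} | {B,J,M}.
No further refinement is possible. Final partition (2 blocks): {U} | {B,J,M}.
J and M lie in the same block of the stable partition, so they are equivalent — no string distinguishes them.

Yes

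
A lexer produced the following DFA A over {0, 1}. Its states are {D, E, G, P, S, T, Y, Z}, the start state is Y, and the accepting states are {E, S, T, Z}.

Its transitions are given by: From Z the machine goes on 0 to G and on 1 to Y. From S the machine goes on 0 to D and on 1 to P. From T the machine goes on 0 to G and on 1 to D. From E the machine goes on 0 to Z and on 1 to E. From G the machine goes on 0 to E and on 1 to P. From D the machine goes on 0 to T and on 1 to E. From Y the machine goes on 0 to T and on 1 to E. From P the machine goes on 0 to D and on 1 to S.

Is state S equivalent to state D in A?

Every state is reachable, so we keep all 8.
P0 = {E,S,T,Z} | {D,G,P,Y}.
Split {E,S,T,Z} by δ(·,0) → {S,T,Z} and {E}.
Split {D,G,P,Y} by δ(·,0) → {D,Y} and {P} and {G}.
Refine {S,T,Z} on symbol 0: members go to different blocks, giving {T,Z} and {S}.
No further refinement is possible. Final partition (6 blocks): {T,Z} | {D,Y} | {E} | {P} | {G} | {S}.
S and D end up in different blocks, so they are distinguishable. For instance, the string 'ε' is accepted from only S.

No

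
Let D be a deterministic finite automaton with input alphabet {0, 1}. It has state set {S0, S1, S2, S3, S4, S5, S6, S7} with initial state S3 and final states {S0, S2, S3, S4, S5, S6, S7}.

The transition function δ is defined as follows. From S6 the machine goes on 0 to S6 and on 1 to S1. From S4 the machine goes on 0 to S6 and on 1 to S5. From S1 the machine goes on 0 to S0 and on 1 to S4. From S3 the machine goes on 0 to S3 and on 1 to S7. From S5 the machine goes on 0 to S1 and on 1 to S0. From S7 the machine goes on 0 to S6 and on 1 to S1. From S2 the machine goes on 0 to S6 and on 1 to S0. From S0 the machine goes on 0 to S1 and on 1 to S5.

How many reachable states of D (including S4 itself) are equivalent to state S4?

1

States {S2} cannot be reached from the start state, so discard them.
Start with accepting vs non-accepting: {S0,S3,S4,S5,S6,S7} | {S1}.
Split {S0,S3,S4,S5,S6,S7} by δ(·,0) → {S3,S4,S6,S7} and {S0,S5}.
On input 1, block {S3,S4,S6,S7} splits into {S6,S7} and {S3} and {S4}.
The partition is now stable with 5 blocks: {S6,S7} | {S1} | {S0,S5} | {S3} | {S4}.
The equivalence class containing S4 is {S4}, of size 1.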